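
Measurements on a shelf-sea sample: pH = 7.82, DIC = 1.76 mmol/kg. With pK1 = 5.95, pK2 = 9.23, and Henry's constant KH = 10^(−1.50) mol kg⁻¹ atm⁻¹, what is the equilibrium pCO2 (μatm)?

pCO2 = 713 μatm

α₀ = 1 / (1 + K1/[H⁺] + K1K2/[H⁺]²) = 1 / (1 + 10^+1.87 + 10^+0.46)
   = 1 / (1 + 74.131 + 2.8840) = 1/78.015 = 0.01282
[CO2*] = α₀ × DIC = 0.01282 × 1.76 = 0.02256 mmol/kg
pCO2 = [CO2*]/KH = 2.256×10^-5 / 3.162×10^-2 = 713 μatm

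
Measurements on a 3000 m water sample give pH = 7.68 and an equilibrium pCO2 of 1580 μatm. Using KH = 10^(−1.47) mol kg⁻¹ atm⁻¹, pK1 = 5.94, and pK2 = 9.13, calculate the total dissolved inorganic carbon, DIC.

[CO2*] = KH · pCO2 = 10^(−1.47) × 1580×10^-6 = 5.354×10^-5 mol/kg
α₀ = 1/(1 + K1/[H⁺] + K1K2/[H⁺]²) = 1/(1 + 10^+1.74 + 10^+0.29) = 0.01727
DIC = [CO2*]/α₀ = 5.354×10^-5 / 0.01727 = 3.10 mmol/kg

DIC = 3.10 mmol/kg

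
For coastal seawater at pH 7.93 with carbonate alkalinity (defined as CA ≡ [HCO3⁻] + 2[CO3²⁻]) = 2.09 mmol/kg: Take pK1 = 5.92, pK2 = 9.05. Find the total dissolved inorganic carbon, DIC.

CA = [HCO3⁻] + 2[CO3²⁻] = (α₁ + 2α₂)·DIC
At pH 7.93: [H⁺]/K1 = 10^-2.01 = 0.0097724, K2/[H⁺] = 10^-1.12 = 0.075858
α₁ = 1/(1 + 0.0097724 + 0.075858) = 1/1.0856 = 0.9211; α₂ = α₁·K2/[H⁺] = 0.06987
α₁ + 2α₂ = 1.0609
DIC = CA / (α₁ + 2α₂) = 2.09 / 1.0609 = 1.97 mmol/kg

DIC = 1.97 mmol/kg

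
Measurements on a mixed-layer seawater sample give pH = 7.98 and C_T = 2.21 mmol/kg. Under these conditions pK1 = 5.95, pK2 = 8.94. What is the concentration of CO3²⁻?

α₂ = 1 / (1 + [H⁺]/K2 + [H⁺]²/(K1K2)) = 1 / (1 + 10^+0.96 + 10^-1.07)
   = 1 / (1 + 9.1201 + 0.085114) = 1/10.205 = 0.09799
[CO3²⁻] = α₂ × DIC = 0.09799 × 2.21 = 0.217 mmol/kg

[CO3²⁻] = 0.217 mmol/kg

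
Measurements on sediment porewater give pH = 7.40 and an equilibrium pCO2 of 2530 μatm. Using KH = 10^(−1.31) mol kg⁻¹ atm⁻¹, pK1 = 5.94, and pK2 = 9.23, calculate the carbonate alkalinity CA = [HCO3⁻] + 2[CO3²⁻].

[CO2*] = KH · pCO2 = 10^(−1.31) × 2530×10^-6 = 1.239×10^-4 mol/kg
α₀ = 1/(1 + K1/[H⁺] + K1K2/[H⁺]²) = 1/(1 + 10^+1.46 + 10^-0.37) = 0.03304
DIC = [CO2*]/α₀ = 1.239×10^-4 / 0.03304 = 3.750 mmol/kg
CA = (α₁ + 2α₂)·DIC = (0.9529 + 2×0.01409) × 3.750 = 3.68 mmol/kg

CA = 3.68 mmol/kg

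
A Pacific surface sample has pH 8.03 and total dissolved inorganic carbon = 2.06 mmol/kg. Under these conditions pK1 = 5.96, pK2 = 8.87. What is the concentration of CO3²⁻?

α₂ = 1 / (1 + [H⁺]/K2 + [H⁺]²/(K1K2)) = 1 / (1 + 10^+0.84 + 10^-1.23)
   = 1 / (1 + 6.9183 + 0.058884) = 1/7.9772 = 0.1254
[CO3²⁻] = α₂ × DIC = 0.1254 × 2.06 = 0.258 mmol/kg

[CO3²⁻] = 0.258 mmol/kg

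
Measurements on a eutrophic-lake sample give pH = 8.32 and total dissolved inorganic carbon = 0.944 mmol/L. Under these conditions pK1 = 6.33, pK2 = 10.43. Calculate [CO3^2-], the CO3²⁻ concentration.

[CO3²⁻] = 7.20 μmol/L

α₂ = 1 / (1 + [H⁺]/K2 + [H⁺]²/(K1K2)) = 1 / (1 + 10^+2.11 + 10^+0.12)
   = 1 / (1 + 128.82 + 1.3183) = 1/131.14 = 0.007625
[CO3²⁻] = α₂ × DIC = 0.007625 × 0.944 = 0.00720 mmol/L = 7.20 μmol/L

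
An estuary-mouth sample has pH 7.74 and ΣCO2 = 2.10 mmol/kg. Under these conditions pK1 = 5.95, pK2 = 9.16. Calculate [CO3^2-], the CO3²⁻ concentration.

[CO3²⁻] = 0.0757 mmol/kg

α₂ = 1 / (1 + [H⁺]/K2 + [H⁺]²/(K1K2)) = 1 / (1 + 10^+1.42 + 10^-0.37)
   = 1 / (1 + 26.303 + 0.42658) = 1/27.729 = 0.03606
[CO3²⁻] = α₂ × DIC = 0.03606 × 2.10 = 0.0757 mmol/kg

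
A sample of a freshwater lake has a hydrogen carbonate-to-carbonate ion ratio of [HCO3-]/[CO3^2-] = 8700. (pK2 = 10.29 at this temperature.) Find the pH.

pH = 6.35

From K2 = [H⁺][CO3^2-]/[HCO3-]:  pH = pK2 − log₁₀([HCO3-]/[CO3^2-])
log₁₀(8700) = +3.940
pH = 10.29 − (+3.940) = 6.35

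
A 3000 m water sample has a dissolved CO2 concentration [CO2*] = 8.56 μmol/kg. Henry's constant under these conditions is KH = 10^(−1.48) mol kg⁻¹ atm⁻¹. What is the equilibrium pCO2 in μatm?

pCO2 = 259 μatm

KH = 10^(−1.48) = 3.311×10^-2 mol kg⁻¹ atm⁻¹
pCO2 = [CO2*]/KH = 8.56×10^-6 / 3.311×10^-2 = 2.59×10^-4 atm = 259 μatm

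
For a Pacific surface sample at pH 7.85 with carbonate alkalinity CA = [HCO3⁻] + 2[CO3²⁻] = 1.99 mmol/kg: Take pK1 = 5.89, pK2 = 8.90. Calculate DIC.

DIC = 1.86 mmol/kg

CA = [HCO3⁻] + 2[CO3²⁻] = (α₁ + 2α₂)·DIC
At pH 7.85: [H⁺]/K1 = 10^-1.96 = 0.010965, K2/[H⁺] = 10^-1.05 = 0.089125
α₁ = 1/(1 + 0.010965 + 0.089125) = 1/1.1001 = 0.9090; α₂ = α₁·K2/[H⁺] = 0.08102
α₁ + 2α₂ = 1.0710
DIC = CA / (α₁ + 2α₂) = 1.99 / 1.0710 = 1.86 mmol/kg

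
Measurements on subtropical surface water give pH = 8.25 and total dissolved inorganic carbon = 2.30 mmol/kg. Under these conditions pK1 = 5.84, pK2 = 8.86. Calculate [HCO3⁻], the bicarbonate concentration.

[HCO3⁻] = 1.84 mmol/kg

α₁ = 1 / (1 + [H⁺]/K1 + K2/[H⁺]) = 1 / (1 + 10^-2.41 + 10^-0.61)
   = 1 / (1 + 0.0038905 + 0.24547) = 1/1.2494 = 0.8004
[HCO3⁻] = α₁ × DIC = 0.8004 × 2.30 = 1.84 mmol/kg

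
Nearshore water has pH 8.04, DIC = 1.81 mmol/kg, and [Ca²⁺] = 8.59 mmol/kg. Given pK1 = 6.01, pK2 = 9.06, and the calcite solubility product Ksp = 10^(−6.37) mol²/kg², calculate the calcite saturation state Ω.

α₂ = 1 / (1 + [H⁺]/K2 + [H⁺]²/(K1K2)) = 1 / (1 + 10^+1.02 + 10^-1.01)
   = 1 / (1 + 10.471 + 0.097724) = 1/11.569 = 0.08644
[CO3²⁻] = α₂ × DIC = 0.08644 × 1.81 = 0.1565 mmol/kg
Ksp = 10^(−6.37) = 4.266×10^-7
Ω = [Ca²⁺][CO3²⁻]/Ksp = (8.59×10^-3)(1.565×10^-4) / 4.266×10^-7 = 3.15

Ω = 3.15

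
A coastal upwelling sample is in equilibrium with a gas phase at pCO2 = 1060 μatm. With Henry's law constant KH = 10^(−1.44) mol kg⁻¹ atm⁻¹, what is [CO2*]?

KH = 10^(−1.44) = 3.631×10^-2 mol kg⁻¹ atm⁻¹
[CO2*] = KH · pCO2 = 3.631×10^-2 × 1060×10^-6 atm = 3.85×10^-5 mol/kg

[CO2*] = 38.5 μmol/kg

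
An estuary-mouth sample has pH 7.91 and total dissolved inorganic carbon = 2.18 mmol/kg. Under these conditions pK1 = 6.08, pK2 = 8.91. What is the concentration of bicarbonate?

[HCO3⁻] = 1.96 mmol/kg

α₁ = 1 / (1 + [H⁺]/K1 + K2/[H⁺]) = 1 / (1 + 10^-1.83 + 10^-1.00)
   = 1 / (1 + 0.014791 + 0.10000) = 1/1.1148 = 0.8970
[HCO3⁻] = α₁ × DIC = 0.8970 × 2.18 = 1.96 mmol/kg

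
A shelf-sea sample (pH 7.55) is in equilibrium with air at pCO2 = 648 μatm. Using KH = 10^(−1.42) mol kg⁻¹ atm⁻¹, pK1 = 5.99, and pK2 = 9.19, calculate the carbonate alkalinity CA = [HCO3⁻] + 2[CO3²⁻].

[CO2*] = KH · pCO2 = 10^(−1.42) × 648×10^-6 = 2.464×10^-5 mol/kg
α₀ = 1/(1 + K1/[H⁺] + K1K2/[H⁺]²) = 1/(1 + 10^+1.56 + 10^-0.08) = 0.02622
DIC = [CO2*]/α₀ = 2.464×10^-5 / 0.02622 = 0.9396 mmol/kg
CA = (α₁ + 2α₂)·DIC = (0.9520 + 2×0.02181) × 0.9396 = 0.935 mmol/kg

CA = 0.935 mmol/kg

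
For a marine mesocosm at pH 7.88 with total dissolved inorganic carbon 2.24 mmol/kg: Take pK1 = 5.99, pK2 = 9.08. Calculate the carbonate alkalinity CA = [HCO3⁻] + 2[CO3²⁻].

CA = 2.34 mmol/kg

CA = [HCO3⁻] + 2[CO3²⁻] = (α₁ + 2α₂)·DIC
At pH 7.88: [H⁺]/K1 = 10^-1.89 = 0.012882, K2/[H⁺] = 10^-1.20 = 0.063096
α₁ = 1/(1 + 0.012882 + 0.063096) = 1/1.0760 = 0.9294; α₂ = α₁·K2/[H⁺] = 0.05864
α₁ + 2α₂ = 1.0467
CA = 1.0467 × 2.24 = 2.34 mmol/kg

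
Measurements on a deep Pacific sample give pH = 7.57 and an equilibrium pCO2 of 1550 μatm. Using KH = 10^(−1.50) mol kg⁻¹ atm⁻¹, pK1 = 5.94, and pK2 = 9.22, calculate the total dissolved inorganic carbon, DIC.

DIC = 2.19 mmol/kg

[CO2*] = KH · pCO2 = 10^(−1.50) × 1550×10^-6 = 4.902×10^-5 mol/kg
α₀ = 1/(1 + K1/[H⁺] + K1K2/[H⁺]²) = 1/(1 + 10^+1.63 + 10^-0.02) = 0.02242
DIC = [CO2*]/α₀ = 4.902×10^-5 / 0.02242 = 2.19 mmol/kg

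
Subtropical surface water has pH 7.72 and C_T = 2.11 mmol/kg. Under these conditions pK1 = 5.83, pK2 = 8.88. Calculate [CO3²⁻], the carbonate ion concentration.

[CO3²⁻] = 0.135 mmol/kg

α₂ = 1 / (1 + [H⁺]/K2 + [H⁺]²/(K1K2)) = 1 / (1 + 10^+1.16 + 10^-0.73)
   = 1 / (1 + 14.454 + 0.18621) = 1/15.641 = 0.06394
[CO3²⁻] = α₂ × DIC = 0.06394 × 2.11 = 0.135 mmol/kg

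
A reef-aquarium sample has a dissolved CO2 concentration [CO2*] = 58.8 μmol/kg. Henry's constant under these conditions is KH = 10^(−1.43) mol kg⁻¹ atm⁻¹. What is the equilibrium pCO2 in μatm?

KH = 10^(−1.43) = 3.715×10^-2 mol kg⁻¹ atm⁻¹
pCO2 = [CO2*]/KH = 58.8×10^-6 / 3.715×10^-2 = 1.58×10^-3 atm = 1580 μatm

pCO2 = 1580 μatm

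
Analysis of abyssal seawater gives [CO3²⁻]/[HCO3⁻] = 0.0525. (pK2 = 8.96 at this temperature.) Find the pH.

From K2 = [H⁺][CO3²⁻]/[HCO3⁻]:  pH = pK2 + log₁₀([CO3²⁻]/[HCO3⁻])
log₁₀(0.0525) = -1.280
pH = 8.96 + (-1.280) = 7.68

pH = 7.68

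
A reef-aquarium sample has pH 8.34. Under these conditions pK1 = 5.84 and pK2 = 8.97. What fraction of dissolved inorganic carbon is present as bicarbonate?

α₁ = 1 / (1 + [H⁺]/K1 + K2/[H⁺]) = 1 / (1 + 10^-2.50 + 10^-0.63)
   = 1 / (1 + 0.0031623 + 0.23442) = 1/1.2376 = 0.8080

α₁ = 0.808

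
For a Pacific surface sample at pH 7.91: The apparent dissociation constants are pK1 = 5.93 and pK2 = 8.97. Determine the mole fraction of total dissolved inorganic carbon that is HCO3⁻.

α₁ = 0.911

α₁ = 1 / (1 + [H⁺]/K1 + K2/[H⁺]) = 1 / (1 + 10^-1.98 + 10^-1.06)
   = 1 / (1 + 0.010471 + 0.087096) = 1/1.0976 = 0.9111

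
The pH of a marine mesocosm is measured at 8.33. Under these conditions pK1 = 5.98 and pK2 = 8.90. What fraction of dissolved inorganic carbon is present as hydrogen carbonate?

α₁ = 0.785

α₁ = 1 / (1 + [H⁺]/K1 + K2/[H⁺]) = 1 / (1 + 10^-2.35 + 10^-0.57)
   = 1 / (1 + 0.0044668 + 0.26915) = 1/1.2736 = 0.7852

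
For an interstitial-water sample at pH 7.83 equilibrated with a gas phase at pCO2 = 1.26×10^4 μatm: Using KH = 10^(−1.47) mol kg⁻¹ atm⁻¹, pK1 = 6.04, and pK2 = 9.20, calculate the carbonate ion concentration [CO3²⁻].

[CO3²⁻] = 1.12 mmol/kg

[CO2*] = KH · pCO2 = 10^(−1.47) × 1.26×10^4×10^-6 = 4.269×10^-4 mol/kg
α₀ = 1/(1 + K1/[H⁺] + K1K2/[H⁺]²) = 1/(1 + 10^+1.79 + 10^+0.42) = 0.01532
DIC = [CO2*]/α₀ = 4.269×10^-4 / 0.01532 = 27.88 mmol/kg
[CO3²⁻] = α₂·DIC; α₂ = 0.04029, so [CO3²⁻] = 0.04029 × 27.88 = 1.12 mmol/kg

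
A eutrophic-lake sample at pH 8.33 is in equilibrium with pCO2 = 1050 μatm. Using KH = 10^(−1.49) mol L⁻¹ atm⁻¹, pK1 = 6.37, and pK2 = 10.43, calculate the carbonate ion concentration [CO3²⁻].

[CO2*] = KH · pCO2 = 10^(−1.49) × 1050×10^-6 = 3.398×10^-5 mol/L
α₀ = 1/(1 + K1/[H⁺] + K1K2/[H⁺]²) = 1/(1 + 10^+1.96 + 10^-0.14) = 0.01076
DIC = [CO2*]/α₀ = 3.398×10^-5 / 0.01076 = 3.157 mmol/L
[CO3²⁻] = α₂·DIC; α₂ = 0.007796, so [CO3²⁻] = 0.007796 × 3.157 = 0.0246 mmol/L

[CO3²⁻] = 0.0246 mmol/L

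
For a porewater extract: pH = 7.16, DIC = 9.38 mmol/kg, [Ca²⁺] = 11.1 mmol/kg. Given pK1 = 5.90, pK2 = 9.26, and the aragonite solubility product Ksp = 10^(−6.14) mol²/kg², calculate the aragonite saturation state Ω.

Ω = 1.07

α₂ = 1 / (1 + [H⁺]/K2 + [H⁺]²/(K1K2)) = 1 / (1 + 10^+2.10 + 10^+0.84)
   = 1 / (1 + 125.89 + 6.9183) = 1/133.81 = 0.007473
[CO3²⁻] = α₂ × DIC = 0.007473 × 9.38 = 0.07010 mmol/kg
Ksp = 10^(−6.14) = 7.244×10^-7
Ω = [Ca²⁺][CO3²⁻]/Ksp = (11.1×10^-3)(7.010×10^-5) / 7.244×10^-7 = 1.07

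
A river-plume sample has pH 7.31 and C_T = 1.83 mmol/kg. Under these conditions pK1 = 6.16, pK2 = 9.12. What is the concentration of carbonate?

α₂ = 1 / (1 + [H⁺]/K2 + [H⁺]²/(K1K2)) = 1 / (1 + 10^+1.81 + 10^+0.66)
   = 1 / (1 + 64.565 + 4.5709) = 1/70.136 = 0.01426
[CO3²⁻] = α₂ × DIC = 0.01426 × 1.83 = 0.0261 mmol/kg

[CO3²⁻] = 0.0261 mmol/kg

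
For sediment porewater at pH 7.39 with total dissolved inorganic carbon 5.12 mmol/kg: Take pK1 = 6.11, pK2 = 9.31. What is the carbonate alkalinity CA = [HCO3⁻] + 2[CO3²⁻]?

CA = [HCO3⁻] + 2[CO3²⁻] = (α₁ + 2α₂)·DIC
At pH 7.39: [H⁺]/K1 = 10^-1.28 = 0.052481, K2/[H⁺] = 10^-1.92 = 0.012023
α₁ = 1/(1 + 0.052481 + 0.012023) = 1/1.0645 = 0.9394; α₂ = α₁·K2/[H⁺] = 0.01129
α₁ + 2α₂ = 0.9620
CA = 0.9620 × 5.12 = 4.93 mmol/kg

CA = 4.93 mmol/kg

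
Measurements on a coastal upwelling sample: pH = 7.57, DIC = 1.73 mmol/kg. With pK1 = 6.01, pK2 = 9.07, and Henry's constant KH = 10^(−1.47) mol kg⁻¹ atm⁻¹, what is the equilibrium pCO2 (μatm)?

pCO2 = 1330 μatm

α₀ = 1 / (1 + K1/[H⁺] + K1K2/[H⁺]²) = 1 / (1 + 10^+1.56 + 10^+0.06)
   = 1 / (1 + 36.308 + 1.1482) = 1/38.456 = 0.02600
[CO2*] = α₀ × DIC = 0.02600 × 1.73 = 0.04499 mmol/kg
pCO2 = [CO2*]/KH = 4.499×10^-5 / 3.388×10^-2 = 1330 μatm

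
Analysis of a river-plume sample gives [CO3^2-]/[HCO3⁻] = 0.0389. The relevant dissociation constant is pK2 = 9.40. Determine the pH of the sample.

pH = 7.99

From K2 = [H⁺][CO3^2-]/[HCO3⁻]:  pH = pK2 + log₁₀([CO3^2-]/[HCO3⁻])
log₁₀(0.0389) = -1.410
pH = 9.40 + (-1.410) = 7.99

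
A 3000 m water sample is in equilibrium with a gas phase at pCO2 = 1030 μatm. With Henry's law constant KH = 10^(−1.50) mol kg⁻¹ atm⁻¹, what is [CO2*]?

KH = 10^(−1.50) = 3.162×10^-2 mol kg⁻¹ atm⁻¹
[CO2*] = KH · pCO2 = 3.162×10^-2 × 1030×10^-6 atm = 3.26×10^-5 mol/kg

[CO2*] = 32.6 μmol/kg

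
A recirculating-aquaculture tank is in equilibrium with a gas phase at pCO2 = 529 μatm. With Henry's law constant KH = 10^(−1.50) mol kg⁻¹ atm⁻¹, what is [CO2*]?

[CO2*] = 16.7 μmol/kg

KH = 10^(−1.50) = 3.162×10^-2 mol kg⁻¹ atm⁻¹
[CO2*] = KH · pCO2 = 3.162×10^-2 × 529×10^-6 atm = 1.67×10^-5 mol/kg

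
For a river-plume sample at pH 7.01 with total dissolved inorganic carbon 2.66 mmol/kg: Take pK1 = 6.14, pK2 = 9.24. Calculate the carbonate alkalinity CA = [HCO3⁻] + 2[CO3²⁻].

CA = [HCO3⁻] + 2[CO3²⁻] = (α₁ + 2α₂)·DIC
At pH 7.01: [H⁺]/K1 = 10^-0.87 = 0.13490, K2/[H⁺] = 10^-2.23 = 0.0058884
α₁ = 1/(1 + 0.13490 + 0.0058884) = 1/1.1408 = 0.8766; α₂ = α₁·K2/[H⁺] = 0.005162
α₁ + 2α₂ = 0.8869
CA = 0.8869 × 2.66 = 2.36 mmol/kg

CA = 2.36 mmol/kg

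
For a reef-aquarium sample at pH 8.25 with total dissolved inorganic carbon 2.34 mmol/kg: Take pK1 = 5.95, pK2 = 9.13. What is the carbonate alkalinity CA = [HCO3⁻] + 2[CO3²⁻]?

CA = 2.60 mmol/kg

CA = [HCO3⁻] + 2[CO3²⁻] = (α₁ + 2α₂)·DIC
At pH 8.25: [H⁺]/K1 = 10^-2.30 = 0.0050119, K2/[H⁺] = 10^-0.88 = 0.13183
α₁ = 1/(1 + 0.0050119 + 0.13183) = 1/1.1368 = 0.8796; α₂ = α₁·K2/[H⁺] = 0.1160
α₁ + 2α₂ = 1.1115
CA = 1.1115 × 2.34 = 2.60 mmol/kg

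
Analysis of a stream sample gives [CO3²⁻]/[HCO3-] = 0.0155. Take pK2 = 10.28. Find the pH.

pH = 8.47

From K2 = [H⁺][CO3²⁻]/[HCO3-]:  pH = pK2 + log₁₀([CO3²⁻]/[HCO3-])
log₁₀(0.0155) = -1.810
pH = 10.28 + (-1.810) = 8.47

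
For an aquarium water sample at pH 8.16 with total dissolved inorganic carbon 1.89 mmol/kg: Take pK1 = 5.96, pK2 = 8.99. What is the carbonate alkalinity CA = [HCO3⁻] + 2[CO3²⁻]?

CA = 2.12 mmol/kg

CA = [HCO3⁻] + 2[CO3²⁻] = (α₁ + 2α₂)·DIC
At pH 8.16: [H⁺]/K1 = 10^-2.20 = 0.0063096, K2/[H⁺] = 10^-0.83 = 0.14791
α₁ = 1/(1 + 0.0063096 + 0.14791) = 1/1.1542 = 0.8664; α₂ = α₁·K2/[H⁺] = 0.1281
α₁ + 2α₂ = 1.1227
CA = 1.1227 × 1.89 = 2.12 mmol/kg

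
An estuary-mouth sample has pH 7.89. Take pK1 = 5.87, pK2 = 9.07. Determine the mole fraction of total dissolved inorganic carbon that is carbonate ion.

α₂ = 0.0614

α₂ = 1 / (1 + [H⁺]/K2 + [H⁺]²/(K1K2)) = 1 / (1 + 10^+1.18 + 10^-0.84)
   = 1 / (1 + 15.136 + 0.14454) = 1/16.280 = 0.06142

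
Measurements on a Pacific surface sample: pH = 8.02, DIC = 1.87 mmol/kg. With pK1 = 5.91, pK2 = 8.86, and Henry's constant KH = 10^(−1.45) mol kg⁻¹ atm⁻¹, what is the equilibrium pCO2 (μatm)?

α₀ = 1 / (1 + K1/[H⁺] + K1K2/[H⁺]²) = 1 / (1 + 10^+2.11 + 10^+1.27)
   = 1 / (1 + 128.82 + 18.621) = 1/148.45 = 0.006736
[CO2*] = α₀ × DIC = 0.006736 × 1.87 = 0.01260 mmol/kg = 12.60 μmol/kg
pCO2 = [CO2*]/KH = 1.260×10^-5 / 3.548×10^-2 = 355 μatm

pCO2 = 355 μatm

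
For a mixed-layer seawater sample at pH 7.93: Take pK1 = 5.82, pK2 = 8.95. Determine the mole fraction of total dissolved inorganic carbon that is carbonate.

α₂ = 1 / (1 + [H⁺]/K2 + [H⁺]²/(K1K2)) = 1 / (1 + 10^+1.02 + 10^-1.09)
   = 1 / (1 + 10.471 + 0.081283) = 1/11.553 = 0.08656

α₂ = 0.0866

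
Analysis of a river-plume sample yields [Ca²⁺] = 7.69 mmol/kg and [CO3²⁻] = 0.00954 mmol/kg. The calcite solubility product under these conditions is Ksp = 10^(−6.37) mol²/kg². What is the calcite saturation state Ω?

Ω = 0.172

Ksp = 10^(−6.37) = 4.266×10^-7
Ω = [Ca²⁺][CO3²⁻]/Ksp = (7.69×10^-3)(0.00954×10^-3) / 4.266×10^-7 = 0.172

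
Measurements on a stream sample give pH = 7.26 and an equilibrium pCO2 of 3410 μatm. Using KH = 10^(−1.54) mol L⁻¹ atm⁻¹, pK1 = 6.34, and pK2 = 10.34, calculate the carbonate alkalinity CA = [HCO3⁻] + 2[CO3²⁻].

CA = 0.819 mmol/L

[CO2*] = KH · pCO2 = 10^(−1.54) × 3410×10^-6 = 9.835×10^-5 mol/L
α₀ = 1/(1 + K1/[H⁺] + K1K2/[H⁺]²) = 1/(1 + 10^+0.92 + 10^-2.16) = 0.1072
DIC = [CO2*]/α₀ = 9.835×10^-5 / 0.1072 = 0.9170 mmol/L
CA = (α₁ + 2α₂)·DIC = (0.8920 + 2×0.0007419) × 0.9170 = 0.819 mmol/L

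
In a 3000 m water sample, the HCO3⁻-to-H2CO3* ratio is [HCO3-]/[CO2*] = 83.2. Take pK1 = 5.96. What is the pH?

From K1 = [H⁺][HCO3-]/[CO2*]:  pH = pK1 + log₁₀([HCO3-]/[CO2*])
log₁₀(83.2) = +1.920
pH = 5.96 + (+1.920) = 7.88

pH = 7.88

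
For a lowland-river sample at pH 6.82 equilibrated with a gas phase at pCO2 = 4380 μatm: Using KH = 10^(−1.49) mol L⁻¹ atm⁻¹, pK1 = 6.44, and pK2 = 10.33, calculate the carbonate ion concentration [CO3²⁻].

[CO2*] = KH · pCO2 = 10^(−1.49) × 4380×10^-6 = 1.417×10^-4 mol/L
α₀ = 1/(1 + K1/[H⁺] + K1K2/[H⁺]²) = 1/(1 + 10^+0.38 + 10^-3.13) = 0.2942
DIC = [CO2*]/α₀ = 1.417×10^-4 / 0.2942 = 0.4818 mmol/L
[CO3²⁻] = α₂·DIC; α₂ = 0.0002181, so [CO3²⁻] = 0.0002181 × 0.4818 = 0.000105 mmol/L = 0.105 μmol/L

[CO3²⁻] = 0.105 μmol/L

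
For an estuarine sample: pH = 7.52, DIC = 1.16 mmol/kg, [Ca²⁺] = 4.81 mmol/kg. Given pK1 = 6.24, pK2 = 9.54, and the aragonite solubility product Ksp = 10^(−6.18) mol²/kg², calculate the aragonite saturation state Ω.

Ω = 0.0759

α₂ = 1 / (1 + [H⁺]/K2 + [H⁺]²/(K1K2)) = 1 / (1 + 10^+2.02 + 10^+0.74)
   = 1 / (1 + 104.71 + 5.4954) = 1/111.21 = 0.008992
[CO3²⁻] = α₂ × DIC = 0.008992 × 1.16 = 0.01043 mmol/kg = 10.43 μmol/kg
Ksp = 10^(−6.18) = 6.607×10^-7
Ω = [Ca²⁺][CO3²⁻]/Ksp = (4.81×10^-3)(1.043×10^-5) / 6.607×10^-7 = 0.0759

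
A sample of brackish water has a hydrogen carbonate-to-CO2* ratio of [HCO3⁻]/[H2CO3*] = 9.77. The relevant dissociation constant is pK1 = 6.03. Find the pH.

From K1 = [H⁺][HCO3⁻]/[H2CO3*]:  pH = pK1 + log₁₀([HCO3⁻]/[H2CO3*])
log₁₀(9.77) = +0.990
pH = 6.03 + (+0.990) = 7.02

pH = 7.02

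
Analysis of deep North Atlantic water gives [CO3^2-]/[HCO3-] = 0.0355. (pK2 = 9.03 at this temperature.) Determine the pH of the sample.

From K2 = [H⁺][CO3^2-]/[HCO3-]:  pH = pK2 + log₁₀([CO3^2-]/[HCO3-])
log₁₀(0.0355) = -1.450
pH = 9.03 + (-1.450) = 7.58

pH = 7.58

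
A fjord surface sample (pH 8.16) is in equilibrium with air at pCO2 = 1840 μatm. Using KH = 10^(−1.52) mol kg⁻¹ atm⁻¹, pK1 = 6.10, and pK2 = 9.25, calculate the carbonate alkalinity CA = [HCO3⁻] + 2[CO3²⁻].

CA = 7.42 mmol/kg

[CO2*] = KH · pCO2 = 10^(−1.52) × 1840×10^-6 = 5.557×10^-5 mol/kg
α₀ = 1/(1 + K1/[H⁺] + K1K2/[H⁺]²) = 1/(1 + 10^+2.06 + 10^+0.97) = 0.007991
DIC = [CO2*]/α₀ = 5.557×10^-5 / 0.007991 = 6.954 mmol/kg
CA = (α₁ + 2α₂)·DIC = (0.9174 + 2×0.07457) × 6.954 = 7.42 mmol/kg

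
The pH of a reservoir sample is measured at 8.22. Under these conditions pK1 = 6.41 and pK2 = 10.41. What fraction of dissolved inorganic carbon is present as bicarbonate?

α₁ = 1 / (1 + [H⁺]/K1 + K2/[H⁺]) = 1 / (1 + 10^-1.81 + 10^-2.19)
   = 1 / (1 + 0.015488 + 0.0064565) = 1/1.0219 = 0.9785

α₁ = 0.979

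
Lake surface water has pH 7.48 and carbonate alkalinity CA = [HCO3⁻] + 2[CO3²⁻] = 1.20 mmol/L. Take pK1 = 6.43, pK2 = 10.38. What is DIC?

CA = [HCO3⁻] + 2[CO3²⁻] = (α₁ + 2α₂)·DIC
At pH 7.48: [H⁺]/K1 = 10^-1.05 = 0.089125, K2/[H⁺] = 10^-2.90 = 0.0012589
α₁ = 1/(1 + 0.089125 + 0.0012589) = 1/1.0904 = 0.9171; α₂ = α₁·K2/[H⁺] = 0.001155
α₁ + 2α₂ = 0.9194
DIC = CA / (α₁ + 2α₂) = 1.20 / 0.9194 = 1.31 mmol/L

DIC = 1.31 mmol/L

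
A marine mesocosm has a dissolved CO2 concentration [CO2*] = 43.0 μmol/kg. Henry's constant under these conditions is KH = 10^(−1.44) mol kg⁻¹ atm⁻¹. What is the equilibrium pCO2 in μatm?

KH = 10^(−1.44) = 3.631×10^-2 mol kg⁻¹ atm⁻¹
pCO2 = [CO2*]/KH = 43.0×10^-6 / 3.631×10^-2 = 1.18×10^-3 atm = 1180 μatm

pCO2 = 1180 μatm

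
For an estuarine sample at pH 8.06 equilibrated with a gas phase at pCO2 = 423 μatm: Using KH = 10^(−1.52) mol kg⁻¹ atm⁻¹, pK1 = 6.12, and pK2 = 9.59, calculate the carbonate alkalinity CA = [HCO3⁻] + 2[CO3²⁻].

[CO2*] = KH · pCO2 = 10^(−1.52) × 423×10^-6 = 1.277×10^-5 mol/kg
α₀ = 1/(1 + K1/[H⁺] + K1K2/[H⁺]²) = 1/(1 + 10^+1.94 + 10^+0.41) = 0.01103
DIC = [CO2*]/α₀ = 1.277×10^-5 / 0.01103 = 1.158 mmol/kg
CA = (α₁ + 2α₂)·DIC = (0.9606 + 2×0.02835) × 1.158 = 1.18 mmol/kg

CA = 1.18 mmol/kg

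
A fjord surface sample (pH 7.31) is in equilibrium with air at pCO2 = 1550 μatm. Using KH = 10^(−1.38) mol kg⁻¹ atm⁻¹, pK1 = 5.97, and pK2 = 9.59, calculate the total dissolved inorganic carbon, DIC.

DIC = 1.49 mmol/kg

[CO2*] = KH · pCO2 = 10^(−1.38) × 1550×10^-6 = 6.461×10^-5 mol/kg
α₀ = 1/(1 + K1/[H⁺] + K1K2/[H⁺]²) = 1/(1 + 10^+1.34 + 10^-0.94) = 0.04349
DIC = [CO2*]/α₀ = 6.461×10^-5 / 0.04349 = 1.49 mmol/kg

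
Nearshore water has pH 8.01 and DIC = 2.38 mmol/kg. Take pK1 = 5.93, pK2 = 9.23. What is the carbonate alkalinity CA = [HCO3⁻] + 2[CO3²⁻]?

CA = 2.50 mmol/kg

CA = [HCO3⁻] + 2[CO3²⁻] = (α₁ + 2α₂)·DIC
At pH 8.01: [H⁺]/K1 = 10^-2.08 = 0.0083176, K2/[H⁺] = 10^-1.22 = 0.060256
α₁ = 1/(1 + 0.0083176 + 0.060256) = 1/1.0686 = 0.9358; α₂ = α₁·K2/[H⁺] = 0.05639
α₁ + 2α₂ = 1.0486
CA = 1.0486 × 2.38 = 2.50 mmol/kg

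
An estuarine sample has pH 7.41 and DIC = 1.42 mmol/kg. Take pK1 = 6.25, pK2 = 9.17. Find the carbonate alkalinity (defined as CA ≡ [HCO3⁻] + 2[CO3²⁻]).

CA = [HCO3⁻] + 2[CO3²⁻] = (α₁ + 2α₂)·DIC
At pH 7.41: [H⁺]/K1 = 10^-1.16 = 0.069183, K2/[H⁺] = 10^-1.76 = 0.017378
α₁ = 1/(1 + 0.069183 + 0.017378) = 1/1.0866 = 0.9203; α₂ = α₁·K2/[H⁺] = 0.01599
α₁ + 2α₂ = 0.9523
CA = 0.9523 × 1.42 = 1.35 mmol/kg

CA = 1.35 mmol/kg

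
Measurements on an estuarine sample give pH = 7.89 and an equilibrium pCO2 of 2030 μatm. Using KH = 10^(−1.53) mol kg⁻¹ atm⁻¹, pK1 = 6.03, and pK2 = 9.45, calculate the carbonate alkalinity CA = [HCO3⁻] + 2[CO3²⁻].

[CO2*] = KH · pCO2 = 10^(−1.53) × 2030×10^-6 = 5.991×10^-5 mol/kg
α₀ = 1/(1 + K1/[H⁺] + K1K2/[H⁺]²) = 1/(1 + 10^+1.86 + 10^+0.30) = 0.01326
DIC = [CO2*]/α₀ = 5.991×10^-5 / 0.01326 = 4.520 mmol/kg
CA = (α₁ + 2α₂)·DIC = (0.9603 + 2×0.02645) × 4.520 = 4.58 mmol/kg

CA = 4.58 mmol/kg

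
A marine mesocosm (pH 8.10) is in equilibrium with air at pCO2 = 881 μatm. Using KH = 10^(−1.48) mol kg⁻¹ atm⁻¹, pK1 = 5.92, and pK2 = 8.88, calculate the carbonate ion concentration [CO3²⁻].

[CO2*] = KH · pCO2 = 10^(−1.48) × 881×10^-6 = 2.917×10^-5 mol/kg
α₀ = 1/(1 + K1/[H⁺] + K1K2/[H⁺]²) = 1/(1 + 10^+2.18 + 10^+1.40) = 0.005635
DIC = [CO2*]/α₀ = 2.917×10^-5 / 0.005635 = 5.177 mmol/kg
[CO3²⁻] = α₂·DIC; α₂ = 0.1415, so [CO3²⁻] = 0.1415 × 5.177 = 0.733 mmol/kg

[CO3²⁻] = 0.733 mmol/kg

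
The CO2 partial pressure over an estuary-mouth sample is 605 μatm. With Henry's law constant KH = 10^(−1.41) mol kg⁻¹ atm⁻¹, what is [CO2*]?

[CO2*] = 23.5 μmol/kg

KH = 10^(−1.41) = 3.890×10^-2 mol kg⁻¹ atm⁻¹
[CO2*] = KH · pCO2 = 3.890×10^-2 × 605×10^-6 atm = 2.35×10^-5 mol/kg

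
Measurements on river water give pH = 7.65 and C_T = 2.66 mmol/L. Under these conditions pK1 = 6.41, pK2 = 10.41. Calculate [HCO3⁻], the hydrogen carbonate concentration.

[HCO3⁻] = 2.51 mmol/L

α₁ = 1 / (1 + [H⁺]/K1 + K2/[H⁺]) = 1 / (1 + 10^-1.24 + 10^-2.76)
   = 1 / (1 + 0.057544 + 0.0017378) = 1/1.0593 = 0.9440
[HCO3⁻] = α₁ × DIC = 0.9440 × 2.66 = 2.51 mmol/L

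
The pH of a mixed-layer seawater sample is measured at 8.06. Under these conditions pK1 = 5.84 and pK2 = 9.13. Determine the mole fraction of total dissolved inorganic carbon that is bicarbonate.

α₁ = 1 / (1 + [H⁺]/K1 + K2/[H⁺]) = 1 / (1 + 10^-2.22 + 10^-1.07)
   = 1 / (1 + 0.0060256 + 0.085114) = 1/1.0911 = 0.9165

α₁ = 0.916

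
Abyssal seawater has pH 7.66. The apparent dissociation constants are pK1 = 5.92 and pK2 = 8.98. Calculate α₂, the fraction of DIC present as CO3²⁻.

α₂ = 1 / (1 + [H⁺]/K2 + [H⁺]²/(K1K2)) = 1 / (1 + 10^+1.32 + 10^-0.42)
   = 1 / (1 + 20.893 + 0.38019) = 1/22.273 = 0.04490

α₂ = 0.0449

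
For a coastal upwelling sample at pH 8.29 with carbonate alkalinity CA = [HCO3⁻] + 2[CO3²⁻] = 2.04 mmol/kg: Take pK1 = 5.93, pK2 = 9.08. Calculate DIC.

CA = [HCO3⁻] + 2[CO3²⁻] = (α₁ + 2α₂)·DIC
At pH 8.29: [H⁺]/K1 = 10^-2.36 = 0.0043652, K2/[H⁺] = 10^-0.79 = 0.16218
α₁ = 1/(1 + 0.0043652 + 0.16218) = 1/1.1665 = 0.8572; α₂ = α₁·K2/[H⁺] = 0.1390
α₁ + 2α₂ = 1.1353
DIC = CA / (α₁ + 2α₂) = 2.04 / 1.1353 = 1.80 mmol/kg

DIC = 1.80 mmol/kg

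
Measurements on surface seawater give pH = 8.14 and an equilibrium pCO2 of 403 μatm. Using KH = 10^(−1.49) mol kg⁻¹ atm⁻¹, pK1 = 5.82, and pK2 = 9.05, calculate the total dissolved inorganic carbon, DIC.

DIC = 3.07 mmol/kg

[CO2*] = KH · pCO2 = 10^(−1.49) × 403×10^-6 = 1.304×10^-5 mol/kg
α₀ = 1/(1 + K1/[H⁺] + K1K2/[H⁺]²) = 1/(1 + 10^+2.32 + 10^+1.41) = 0.004244
DIC = [CO2*]/α₀ = 1.304×10^-5 / 0.004244 = 3.07 mmol/kg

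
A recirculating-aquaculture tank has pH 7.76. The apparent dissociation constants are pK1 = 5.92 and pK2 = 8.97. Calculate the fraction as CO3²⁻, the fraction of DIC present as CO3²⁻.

α₂ = 1 / (1 + [H⁺]/K2 + [H⁺]²/(K1K2)) = 1 / (1 + 10^+1.21 + 10^-0.63)
   = 1 / (1 + 16.218 + 0.23442) = 1/17.453 = 0.05730

α₂ = 0.0573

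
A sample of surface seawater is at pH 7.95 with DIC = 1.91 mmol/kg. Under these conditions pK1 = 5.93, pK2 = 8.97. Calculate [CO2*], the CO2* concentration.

[CO2*] = 16.5 μmol/kg

α₀ = 1 / (1 + K1/[H⁺] + K1K2/[H⁺]²) = 1 / (1 + 10^+2.02 + 10^+1.00)
   = 1 / (1 + 104.71 + 10.000) = 1/115.71 = 0.008642
[CO2*] = α₀ × DIC = 0.008642 × 1.91 = 0.0165 mmol/kg = 16.5 μmol/kg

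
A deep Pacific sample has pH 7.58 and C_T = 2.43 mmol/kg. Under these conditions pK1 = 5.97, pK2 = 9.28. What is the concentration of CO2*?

α₀ = 1 / (1 + K1/[H⁺] + K1K2/[H⁺]²) = 1 / (1 + 10^+1.61 + 10^-0.09)
   = 1 / (1 + 40.738 + 0.81283) = 1/42.551 = 0.02350
[CO2*] = α₀ × DIC = 0.02350 × 2.43 = 0.0571 mmol/kg

[CO2*] = 0.0571 mmol/kg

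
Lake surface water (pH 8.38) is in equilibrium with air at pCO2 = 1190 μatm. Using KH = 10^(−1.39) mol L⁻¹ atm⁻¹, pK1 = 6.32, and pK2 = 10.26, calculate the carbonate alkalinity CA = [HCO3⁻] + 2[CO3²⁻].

[CO2*] = KH · pCO2 = 10^(−1.39) × 1190×10^-6 = 4.848×10^-5 mol/L
α₀ = 1/(1 + K1/[H⁺] + K1K2/[H⁺]²) = 1/(1 + 10^+2.06 + 10^+0.18) = 0.008523
DIC = [CO2*]/α₀ = 4.848×10^-5 / 0.008523 = 5.688 mmol/L
CA = (α₁ + 2α₂)·DIC = (0.9786 + 2×0.01290) × 5.688 = 5.71 mmol/L

CA = 5.71 mmol/L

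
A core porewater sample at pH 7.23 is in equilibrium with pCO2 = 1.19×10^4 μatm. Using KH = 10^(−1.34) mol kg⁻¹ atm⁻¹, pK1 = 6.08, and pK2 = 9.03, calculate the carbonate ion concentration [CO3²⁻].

[CO3²⁻] = 0.122 mmol/kg

[CO2*] = KH · pCO2 = 10^(−1.34) × 1.19×10^4×10^-6 = 5.439×10^-4 mol/kg
α₀ = 1/(1 + K1/[H⁺] + K1K2/[H⁺]²) = 1/(1 + 10^+1.15 + 10^-0.65) = 0.06515
DIC = [CO2*]/α₀ = 5.439×10^-4 / 0.06515 = 8.349 mmol/kg
[CO3²⁻] = α₂·DIC; α₂ = 0.01459, so [CO3²⁻] = 0.01459 × 8.349 = 0.122 mmol/kg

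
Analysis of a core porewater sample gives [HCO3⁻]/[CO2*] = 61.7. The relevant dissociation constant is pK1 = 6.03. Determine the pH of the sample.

pH = 7.82

From K1 = [H⁺][HCO3⁻]/[CO2*]:  pH = pK1 + log₁₀([HCO3⁻]/[CO2*])
log₁₀(61.7) = +1.790
pH = 6.03 + (+1.790) = 7.82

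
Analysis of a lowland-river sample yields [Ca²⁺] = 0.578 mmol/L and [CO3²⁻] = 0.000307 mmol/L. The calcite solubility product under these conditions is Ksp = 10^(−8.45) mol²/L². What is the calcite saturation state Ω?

Ω = 0.0500

Ksp = 10^(−8.45) = 3.548×10^-9
Ω = [Ca²⁺][CO3²⁻]/Ksp = (0.578×10^-3)(0.000307×10^-3) / 3.548×10^-9 = 0.0500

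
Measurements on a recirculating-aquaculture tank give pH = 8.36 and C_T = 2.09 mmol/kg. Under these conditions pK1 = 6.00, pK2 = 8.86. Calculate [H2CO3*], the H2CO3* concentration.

α₀ = 1 / (1 + K1/[H⁺] + K1K2/[H⁺]²) = 1 / (1 + 10^+2.36 + 10^+1.86)
   = 1 / (1 + 229.09 + 72.444) = 1/302.53 = 0.003305
[CO2*] = α₀ × DIC = 0.003305 × 2.09 = 0.00691 mmol/kg = 6.91 μmol/kg

[CO2*] = 6.91 μmol/kg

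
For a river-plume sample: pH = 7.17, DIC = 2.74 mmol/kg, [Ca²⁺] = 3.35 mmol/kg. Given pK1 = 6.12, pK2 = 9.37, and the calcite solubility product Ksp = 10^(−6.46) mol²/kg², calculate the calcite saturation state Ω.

α₂ = 1 / (1 + [H⁺]/K2 + [H⁺]²/(K1K2)) = 1 / (1 + 10^+2.20 + 10^+1.15)
   = 1 / (1 + 158.49 + 14.125) = 1/173.61 = 0.005760
[CO3²⁻] = α₂ × DIC = 0.005760 × 2.74 = 0.01578 mmol/kg = 15.78 μmol/kg
Ksp = 10^(−6.46) = 3.467×10^-7
Ω = [Ca²⁺][CO3²⁻]/Ksp = (3.35×10^-3)(1.578×10^-5) / 3.467×10^-7 = 0.152

Ω = 0.152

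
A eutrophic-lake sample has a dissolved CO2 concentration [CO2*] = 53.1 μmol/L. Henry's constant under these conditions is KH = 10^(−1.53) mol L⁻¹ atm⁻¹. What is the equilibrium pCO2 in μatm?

pCO2 = 1800 μatm

KH = 10^(−1.53) = 2.951×10^-2 mol L⁻¹ atm⁻¹
pCO2 = [CO2*]/KH = 53.1×10^-6 / 2.951×10^-2 = 1.80×10^-3 atm = 1800 μatm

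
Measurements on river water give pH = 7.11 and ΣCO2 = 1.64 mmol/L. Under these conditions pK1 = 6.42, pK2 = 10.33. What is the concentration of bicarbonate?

α₁ = 1 / (1 + [H⁺]/K1 + K2/[H⁺]) = 1 / (1 + 10^-0.69 + 10^-3.22)
   = 1 / (1 + 0.20417 + 0.00060256) = 1/1.2048 = 0.8300
[HCO3⁻] = α₁ × DIC = 0.8300 × 1.64 = 1.36 mmol/L

[HCO3⁻] = 1.36 mmol/L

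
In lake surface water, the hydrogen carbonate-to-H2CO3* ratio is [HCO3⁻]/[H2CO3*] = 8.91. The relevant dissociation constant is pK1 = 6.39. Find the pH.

From K1 = [H⁺][HCO3⁻]/[H2CO3*]:  pH = pK1 + log₁₀([HCO3⁻]/[H2CO3*])
log₁₀(8.91) = +0.950
pH = 6.39 + (+0.950) = 7.34

pH = 7.34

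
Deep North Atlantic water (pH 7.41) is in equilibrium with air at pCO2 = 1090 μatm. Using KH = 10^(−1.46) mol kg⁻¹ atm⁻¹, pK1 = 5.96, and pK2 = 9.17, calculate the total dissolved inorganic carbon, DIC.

DIC = 1.12 mmol/kg

[CO2*] = KH · pCO2 = 10^(−1.46) × 1090×10^-6 = 3.779×10^-5 mol/kg
α₀ = 1/(1 + K1/[H⁺] + K1K2/[H⁺]²) = 1/(1 + 10^+1.45 + 10^-0.31) = 0.03370
DIC = [CO2*]/α₀ = 3.779×10^-5 / 0.03370 = 1.12 mmol/kg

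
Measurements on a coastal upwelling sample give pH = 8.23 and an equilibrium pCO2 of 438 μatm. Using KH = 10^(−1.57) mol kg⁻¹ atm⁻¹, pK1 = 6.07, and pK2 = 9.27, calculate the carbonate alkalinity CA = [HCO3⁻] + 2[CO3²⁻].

CA = 2.01 mmol/kg

[CO2*] = KH · pCO2 = 10^(−1.57) × 438×10^-6 = 1.179×10^-5 mol/kg
α₀ = 1/(1 + K1/[H⁺] + K1K2/[H⁺]²) = 1/(1 + 10^+2.16 + 10^+1.12) = 0.006300
DIC = [CO2*]/α₀ = 1.179×10^-5 / 0.006300 = 1.871 mmol/kg
CA = (α₁ + 2α₂)·DIC = (0.9106 + 2×0.08305) × 1.871 = 2.01 mmol/kg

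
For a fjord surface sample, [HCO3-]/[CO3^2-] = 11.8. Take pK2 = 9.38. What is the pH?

pH = 8.31

From K2 = [H⁺][CO3^2-]/[HCO3-]:  pH = pK2 − log₁₀([HCO3-]/[CO3^2-])
log₁₀(11.8) = +1.072
pH = 9.38 − (+1.072) = 8.31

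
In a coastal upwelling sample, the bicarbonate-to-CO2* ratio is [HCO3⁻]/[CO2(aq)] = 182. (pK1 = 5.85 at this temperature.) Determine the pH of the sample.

pH = 8.11

From K1 = [H⁺][HCO3⁻]/[CO2(aq)]:  pH = pK1 + log₁₀([HCO3⁻]/[CO2(aq)])
log₁₀(182) = +2.260
pH = 5.85 + (+2.260) = 8.11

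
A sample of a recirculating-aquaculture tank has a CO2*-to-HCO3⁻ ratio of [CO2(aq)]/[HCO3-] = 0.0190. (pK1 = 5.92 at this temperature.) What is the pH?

From K1 = [H⁺][HCO3-]/[CO2(aq)]:  pH = pK1 − log₁₀([CO2(aq)]/[HCO3-])
log₁₀(0.0190) = -1.721
pH = 5.92 − (-1.721) = 7.64

pH = 7.64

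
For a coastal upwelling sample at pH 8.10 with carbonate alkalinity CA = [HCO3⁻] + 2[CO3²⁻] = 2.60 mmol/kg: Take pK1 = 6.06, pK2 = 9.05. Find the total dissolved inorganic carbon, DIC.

DIC = 2.38 mmol/kg

CA = [HCO3⁻] + 2[CO3²⁻] = (α₁ + 2α₂)·DIC
At pH 8.10: [H⁺]/K1 = 10^-2.04 = 0.0091201, K2/[H⁺] = 10^-0.95 = 0.11220
α₁ = 1/(1 + 0.0091201 + 0.11220) = 1/1.1213 = 0.8918; α₂ = α₁·K2/[H⁺] = 0.1001
α₁ + 2α₂ = 1.0919
DIC = CA / (α₁ + 2α₂) = 2.60 / 1.0919 = 2.38 mmol/kg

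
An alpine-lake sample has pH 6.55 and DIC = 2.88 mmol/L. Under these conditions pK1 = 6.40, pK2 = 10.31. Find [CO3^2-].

[CO3²⁻] = 0.293 μmol/L

α₂ = 1 / (1 + [H⁺]/K2 + [H⁺]²/(K1K2)) = 1 / (1 + 10^+3.76 + 10^+3.61)
   = 1 / (1 + 5754.4 + 4073.8) = 1/9829.2 = 0.0001017
[CO3²⁻] = α₂ × DIC = 0.0001017 × 2.88 = 0.000293 mmol/L = 0.293 μmol/L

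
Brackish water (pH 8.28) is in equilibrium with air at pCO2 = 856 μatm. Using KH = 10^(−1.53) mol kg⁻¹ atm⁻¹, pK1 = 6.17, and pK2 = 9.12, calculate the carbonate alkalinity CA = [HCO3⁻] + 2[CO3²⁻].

CA = 4.20 mmol/kg

[CO2*] = KH · pCO2 = 10^(−1.53) × 856×10^-6 = 2.526×10^-5 mol/kg
α₀ = 1/(1 + K1/[H⁺] + K1K2/[H⁺]²) = 1/(1 + 10^+2.11 + 10^+1.27) = 0.006736
DIC = [CO2*]/α₀ = 2.526×10^-5 / 0.006736 = 3.750 mmol/kg
CA = (α₁ + 2α₂)·DIC = (0.8678 + 2×0.1254) × 3.750 = 4.20 mmol/kg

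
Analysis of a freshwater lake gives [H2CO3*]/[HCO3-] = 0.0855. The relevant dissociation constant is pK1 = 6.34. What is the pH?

From K1 = [H⁺][HCO3-]/[H2CO3*]:  pH = pK1 − log₁₀([H2CO3*]/[HCO3-])
log₁₀(0.0855) = -1.068
pH = 6.34 − (-1.068) = 7.41

pH = 7.41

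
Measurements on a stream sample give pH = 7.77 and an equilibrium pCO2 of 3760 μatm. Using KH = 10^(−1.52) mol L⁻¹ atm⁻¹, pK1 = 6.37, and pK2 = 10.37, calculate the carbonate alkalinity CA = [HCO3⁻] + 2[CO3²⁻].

[CO2*] = KH · pCO2 = 10^(−1.52) × 3760×10^-6 = 1.136×10^-4 mol/L
α₀ = 1/(1 + K1/[H⁺] + K1K2/[H⁺]²) = 1/(1 + 10^+1.40 + 10^-1.20) = 0.03819
DIC = [CO2*]/α₀ = 1.136×10^-4 / 0.03819 = 2.973 mmol/L
CA = (α₁ + 2α₂)·DIC = (0.9594 + 2×0.002410) × 2.973 = 2.87 mmol/L

CA = 2.87 mmol/L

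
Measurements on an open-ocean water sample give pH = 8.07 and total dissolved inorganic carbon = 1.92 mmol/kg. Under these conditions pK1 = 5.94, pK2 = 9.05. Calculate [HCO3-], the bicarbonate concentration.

α₁ = 1 / (1 + [H⁺]/K1 + K2/[H⁺]) = 1 / (1 + 10^-2.13 + 10^-0.98)
   = 1 / (1 + 0.0074131 + 0.10471) = 1/1.1121 = 0.8992
[HCO3⁻] = α₁ × DIC = 0.8992 × 1.92 = 1.73 mmol/kg

[HCO3⁻] = 1.73 mmol/kg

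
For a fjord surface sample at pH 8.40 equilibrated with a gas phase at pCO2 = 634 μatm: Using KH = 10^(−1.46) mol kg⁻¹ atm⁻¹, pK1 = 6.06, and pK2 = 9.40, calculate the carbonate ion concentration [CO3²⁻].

[CO2*] = KH · pCO2 = 10^(−1.46) × 634×10^-6 = 2.198×10^-5 mol/kg
α₀ = 1/(1 + K1/[H⁺] + K1K2/[H⁺]²) = 1/(1 + 10^+2.34 + 10^+1.34) = 0.004138
DIC = [CO2*]/α₀ = 2.198×10^-5 / 0.004138 = 5.312 mmol/kg
[CO3²⁻] = α₂·DIC; α₂ = 0.09053, so [CO3²⁻] = 0.09053 × 5.312 = 0.481 mmol/kg

[CO3²⁻] = 0.481 mmol/kg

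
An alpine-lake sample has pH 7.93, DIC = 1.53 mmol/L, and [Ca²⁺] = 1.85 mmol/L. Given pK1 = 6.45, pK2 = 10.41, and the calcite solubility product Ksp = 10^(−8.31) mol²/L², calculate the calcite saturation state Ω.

Ω = 1.85

α₂ = 1 / (1 + [H⁺]/K2 + [H⁺]²/(K1K2)) = 1 / (1 + 10^+2.48 + 10^+1.00)
   = 1 / (1 + 302.00 + 10.000) = 1/313.00 = 0.003195
[CO3²⁻] = α₂ × DIC = 0.003195 × 1.53 = 0.004888 mmol/L = 4.888 μmol/L
Ksp = 10^(−8.31) = 4.898×10^-9
Ω = [Ca²⁺][CO3²⁻]/Ksp = (1.85×10^-3)(4.888×10^-6) / 4.898×10^-9 = 1.85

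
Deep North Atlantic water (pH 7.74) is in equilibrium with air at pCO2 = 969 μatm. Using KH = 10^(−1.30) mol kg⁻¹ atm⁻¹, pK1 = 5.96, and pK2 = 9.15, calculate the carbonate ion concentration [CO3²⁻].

[CO3²⁻] = 0.114 mmol/kg

[CO2*] = KH · pCO2 = 10^(−1.30) × 969×10^-6 = 4.857×10^-5 mol/kg
α₀ = 1/(1 + K1/[H⁺] + K1K2/[H⁺]²) = 1/(1 + 10^+1.78 + 10^+0.37) = 0.01572
DIC = [CO2*]/α₀ = 4.857×10^-5 / 0.01572 = 3.089 mmol/kg
[CO3²⁻] = α₂·DIC; α₂ = 0.03686, so [CO3²⁻] = 0.03686 × 3.089 = 0.114 mmol/kg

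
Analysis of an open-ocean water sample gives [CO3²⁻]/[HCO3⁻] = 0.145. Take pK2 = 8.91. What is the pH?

From K2 = [H⁺][CO3²⁻]/[HCO3⁻]:  pH = pK2 + log₁₀([CO3²⁻]/[HCO3⁻])
log₁₀(0.145) = -0.839
pH = 8.91 + (-0.839) = 8.07

pH = 8.07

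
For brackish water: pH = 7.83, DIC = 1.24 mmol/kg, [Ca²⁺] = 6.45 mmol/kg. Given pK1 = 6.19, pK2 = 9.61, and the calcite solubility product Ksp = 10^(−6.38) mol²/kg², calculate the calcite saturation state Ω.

Ω = 0.306

α₂ = 1 / (1 + [H⁺]/K2 + [H⁺]²/(K1K2)) = 1 / (1 + 10^+1.78 + 10^+0.14)
   = 1 / (1 + 60.256 + 1.3804) = 1/62.636 = 0.01597
[CO3²⁻] = α₂ × DIC = 0.01597 × 1.24 = 0.01980 mmol/kg = 19.80 μmol/kg
Ksp = 10^(−6.38) = 4.169×10^-7
Ω = [Ca²⁺][CO3²⁻]/Ksp = (6.45×10^-3)(1.980×10^-5) / 4.169×10^-7 = 0.306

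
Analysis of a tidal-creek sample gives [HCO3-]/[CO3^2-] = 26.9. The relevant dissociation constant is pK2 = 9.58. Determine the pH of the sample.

From K2 = [H⁺][CO3^2-]/[HCO3-]:  pH = pK2 − log₁₀([HCO3-]/[CO3^2-])
log₁₀(26.9) = +1.430
pH = 9.58 − (+1.430) = 8.15

pH = 8.15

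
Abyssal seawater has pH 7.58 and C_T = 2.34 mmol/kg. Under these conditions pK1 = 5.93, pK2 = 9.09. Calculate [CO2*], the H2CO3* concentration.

[CO2*] = 0.0497 mmol/kg

α₀ = 1 / (1 + K1/[H⁺] + K1K2/[H⁺]²) = 1 / (1 + 10^+1.65 + 10^+0.14)
   = 1 / (1 + 44.668 + 1.3804) = 1/47.049 = 0.02125
[CO2*] = α₀ × DIC = 0.02125 × 2.34 = 0.0497 mmol/kg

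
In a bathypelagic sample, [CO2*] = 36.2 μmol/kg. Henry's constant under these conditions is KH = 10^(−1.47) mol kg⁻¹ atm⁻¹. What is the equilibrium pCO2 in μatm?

KH = 10^(−1.47) = 3.388×10^-2 mol kg⁻¹ atm⁻¹
pCO2 = [CO2*]/KH = 36.2×10^-6 / 3.388×10^-2 = 1.07×10^-3 atm = 1070 μatm

pCO2 = 1070 μatm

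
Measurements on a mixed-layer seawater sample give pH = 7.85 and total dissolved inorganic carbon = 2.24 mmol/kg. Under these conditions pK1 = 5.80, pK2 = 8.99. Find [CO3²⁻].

[CO3²⁻] = 0.150 mmol/kg

α₂ = 1 / (1 + [H⁺]/K2 + [H⁺]²/(K1K2)) = 1 / (1 + 10^+1.14 + 10^-0.91)
   = 1 / (1 + 13.804 + 0.12303) = 1/14.927 = 0.06699
[CO3²⁻] = α₂ × DIC = 0.06699 × 2.24 = 0.150 mmol/kg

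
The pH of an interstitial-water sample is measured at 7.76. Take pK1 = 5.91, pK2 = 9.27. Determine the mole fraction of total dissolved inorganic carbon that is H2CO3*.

α₀ = 1 / (1 + K1/[H⁺] + K1K2/[H⁺]²) = 1 / (1 + 10^+1.85 + 10^+0.34)
   = 1 / (1 + 70.795 + 2.1878) = 1/73.982 = 0.01352

α₀ = 0.0135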